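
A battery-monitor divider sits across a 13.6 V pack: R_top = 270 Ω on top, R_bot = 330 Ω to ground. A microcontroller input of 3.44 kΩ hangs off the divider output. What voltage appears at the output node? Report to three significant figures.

V_out ≈ 7.17 V

The load sits in parallel with R_bot: R_bot‖R_L = (330 × 3440) / (330 + 3440) = 301.1 Ω.
V_out = 13.6 × 301.1 / (270 + 301.1) = 13.6 × 301.1/571.1 = 7.17 V.
(Unloaded it would have been 7.48 V.)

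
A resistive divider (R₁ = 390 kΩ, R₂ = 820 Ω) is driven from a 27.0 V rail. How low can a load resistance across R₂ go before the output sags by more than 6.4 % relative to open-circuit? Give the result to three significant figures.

R_L(min) ≈ 12.0 kΩ

Output resistance R_th = R₁‖R₂ = (390000 × 820)/390800 = 818.3 Ω.
The fractional drop is R_th/(R_th + R_L); requiring this ≤ 0.0640 gives R_L ≥ R_th(1/0.0640 − 1) = 818.3 × 14.62 = 12.0 kΩ.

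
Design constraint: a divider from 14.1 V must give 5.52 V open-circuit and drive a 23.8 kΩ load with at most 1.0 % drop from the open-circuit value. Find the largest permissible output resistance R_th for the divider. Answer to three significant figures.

R_th ≤ 240 Ω

Loading drop = R_th/(R_th + R_L) ≤ 0.0100, so R_th ≤ R_L · ε/(1−ε) = 23.8 kΩ × 0.0100/0.9900 = 240 Ω.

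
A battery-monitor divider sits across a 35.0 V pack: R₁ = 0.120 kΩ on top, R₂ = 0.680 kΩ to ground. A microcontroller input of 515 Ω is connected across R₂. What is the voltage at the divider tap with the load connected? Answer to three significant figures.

V_out ≈ 24.8 V

The load sits in parallel with R₂: R₂‖R_L = (680 × 515) / (680 + 515) = 293.1 Ω.
V_out = 35.0 × 293.1 / (120 + 293.1) = 35.0 × 293.1/413.1 = 24.8 V.
(Unloaded it would have been 29.8 V.)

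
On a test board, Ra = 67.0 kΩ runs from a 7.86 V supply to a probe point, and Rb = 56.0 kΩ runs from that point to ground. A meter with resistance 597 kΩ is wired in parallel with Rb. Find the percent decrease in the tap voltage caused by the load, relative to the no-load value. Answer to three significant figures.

The divider's output (Thévenin) resistance is Ra‖Rb = 30.50 kΩ.
Fractional drop under load = R_th/(R_th + R_L) = 30.50 / (30.50 + 597) = 0.04861.
So the output falls by 4.86 %.

4.86 %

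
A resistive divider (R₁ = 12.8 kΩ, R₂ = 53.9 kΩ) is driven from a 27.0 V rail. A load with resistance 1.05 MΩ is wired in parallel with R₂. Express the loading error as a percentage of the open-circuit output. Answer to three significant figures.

0.975 %

The divider's output (Thévenin) resistance is R₁‖R₂ = 10.34 kΩ.
Fractional drop under load = R_th/(R_th + R_L) = 10.34 / (10.34 + 1050) = 0.009755.
So the output falls by 0.975 %.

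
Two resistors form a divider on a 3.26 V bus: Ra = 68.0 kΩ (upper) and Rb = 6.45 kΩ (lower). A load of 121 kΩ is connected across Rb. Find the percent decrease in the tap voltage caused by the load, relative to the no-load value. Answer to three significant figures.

The divider's output (Thévenin) resistance is Ra‖Rb = 5.891 kΩ.
Fractional drop under load = R_th/(R_th + R_L) = 5.891 / (5.891 + 121) = 0.04643.
So the output falls by 4.64 %.

4.64 %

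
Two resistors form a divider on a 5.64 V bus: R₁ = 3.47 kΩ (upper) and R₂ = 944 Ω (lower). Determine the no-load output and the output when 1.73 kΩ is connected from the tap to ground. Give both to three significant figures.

Unloaded: 1.21 V; loaded: 0.844 V

Open-circuit: V = 5.64 × 944/(3470 + 944) = 1.21 V.
With the load, R₂ becomes R₂‖R_L = 610.7 Ω, so V = 5.64 × 610.7/4081 = 0.844 V.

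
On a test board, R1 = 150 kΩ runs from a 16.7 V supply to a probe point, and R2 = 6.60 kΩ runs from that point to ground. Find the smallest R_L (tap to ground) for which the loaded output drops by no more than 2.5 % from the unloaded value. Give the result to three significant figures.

R_L(min) ≈ 247 kΩ

Output resistance R_th = R1‖R2 = (150 × 6.60)/156.6 = 6.322 kΩ.
The fractional drop is R_th/(R_th + R_L); requiring this ≤ 0.0250 gives R_L ≥ R_th(1/0.0250 − 1) = 6.322 × 39.00 = 247 kΩ.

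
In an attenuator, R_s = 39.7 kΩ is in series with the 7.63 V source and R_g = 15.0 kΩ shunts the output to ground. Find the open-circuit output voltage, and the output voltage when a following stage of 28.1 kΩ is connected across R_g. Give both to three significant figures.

Open-circuit: V = 7.63 × 15.0/(39.7 + 15.0) = 2.09 V.
With the load, R_g becomes R_g‖R_L = 9.780 kΩ, so V = 7.63 × 9.780/49.48 = 1.51 V.

Unloaded: 2.09 V; loaded: 1.51 V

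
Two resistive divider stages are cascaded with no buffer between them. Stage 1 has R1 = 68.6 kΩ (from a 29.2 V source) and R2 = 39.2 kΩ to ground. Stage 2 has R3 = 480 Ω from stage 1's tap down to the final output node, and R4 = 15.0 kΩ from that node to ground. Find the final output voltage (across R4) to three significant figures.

V_out ≈ 3.94 V

Stage 2 presents R3+R4 = 15480 Ω as a load on stage 1's tap.
Stage 1's lower leg becomes R2‖(R3+R4) = 11100 Ω, so V_mid = 29.2 × 11100/79700 = 4.066 V.
Stage 2 is itself unloaded: V_out = V_mid × R4/(R3+R4) = 4.066 × 15000/15480 = 3.94 V.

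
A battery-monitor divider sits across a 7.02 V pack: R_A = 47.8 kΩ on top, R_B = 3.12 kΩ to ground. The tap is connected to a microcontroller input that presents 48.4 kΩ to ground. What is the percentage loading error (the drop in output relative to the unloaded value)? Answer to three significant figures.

The divider's output (Thévenin) resistance is R_A‖R_B = 2.929 kΩ.
Fractional drop under load = R_th/(R_th + R_L) = 2.929 / (2.929 + 48.4) = 0.05706.
So the output falls by 5.71 %.

5.71 %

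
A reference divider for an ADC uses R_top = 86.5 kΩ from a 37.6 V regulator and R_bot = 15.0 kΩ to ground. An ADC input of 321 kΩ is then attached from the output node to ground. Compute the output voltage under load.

The load sits in parallel with R_bot: R_bot‖R_L = (15.0 × 321) / (15.0 + 321) = 14.33 kΩ.
V_out = 37.6 × 14.33 / (86.5 + 14.33) = 37.6 × 14.33/100.8 = 5.34 V.
(Unloaded it would have been 5.56 V.)

V_out ≈ 5.34 V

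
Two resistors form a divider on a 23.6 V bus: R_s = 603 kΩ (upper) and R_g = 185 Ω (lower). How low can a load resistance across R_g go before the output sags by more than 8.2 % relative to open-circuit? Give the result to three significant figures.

Output resistance R_th = R_s‖R_g = (603000 × 185)/603200 = 184.9 Ω.
The fractional drop is R_th/(R_th + R_L); requiring this ≤ 0.0820 gives R_L ≥ R_th(1/0.0820 − 1) = 184.9 × 11.20 = 2.07 kΩ.

R_L(min) ≈ 2.07 kΩ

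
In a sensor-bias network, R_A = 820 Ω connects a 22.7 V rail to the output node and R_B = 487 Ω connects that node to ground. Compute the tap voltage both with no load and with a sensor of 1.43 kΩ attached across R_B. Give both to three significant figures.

Unloaded: 8.46 V; loaded: 6.97 V

Open-circuit: V = 22.7 × 487/(820 + 487) = 8.46 V.
With the load, R_B becomes R_B‖R_L = 363.3 Ω, so V = 22.7 × 363.3/1183 = 6.97 V.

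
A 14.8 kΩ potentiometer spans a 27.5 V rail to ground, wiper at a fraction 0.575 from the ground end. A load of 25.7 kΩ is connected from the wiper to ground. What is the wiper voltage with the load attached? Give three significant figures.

V ≈ 13.9 V

The wiper splits the pot into (1−α)R = 6.290 kΩ above and αR = 8.510 kΩ below.
Lower section ‖ load = 6.393 kΩ.
V_wiper = 27.5 × 6.393/(6.290 + 6.393) = 13.9 V.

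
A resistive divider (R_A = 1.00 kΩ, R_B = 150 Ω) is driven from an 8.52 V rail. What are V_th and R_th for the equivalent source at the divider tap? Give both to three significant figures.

V_th = 1.11 V, R_th = 130 Ω

V_th is the open-circuit tap voltage: 8.52 × 150/(1000 + 150) = 1.11 V.
With the supply zeroed, R_A and R_B appear in parallel from the tap: R_th = R_A‖R_B = (1000 × 150)/1150 = 130 Ω.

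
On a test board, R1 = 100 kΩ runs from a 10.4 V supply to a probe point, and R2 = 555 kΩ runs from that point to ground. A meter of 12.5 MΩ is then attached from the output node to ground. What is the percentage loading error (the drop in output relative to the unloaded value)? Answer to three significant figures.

The divider's output (Thévenin) resistance is R1‖R2 = 84.73 kΩ.
Fractional drop under load = R_th/(R_th + R_L) = 84.73 / (84.73 + 12500) = 0.006733.
So the output falls by 0.673 %.

0.673 %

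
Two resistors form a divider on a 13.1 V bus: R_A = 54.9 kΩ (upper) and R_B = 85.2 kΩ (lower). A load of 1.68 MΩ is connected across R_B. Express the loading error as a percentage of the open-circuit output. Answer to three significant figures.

1.95 %

The divider's output (Thévenin) resistance is R_A‖R_B = 33.39 kΩ.
Fractional drop under load = R_th/(R_th + R_L) = 33.39 / (33.39 + 1680) = 0.01949.
So the output falls by 1.95 %.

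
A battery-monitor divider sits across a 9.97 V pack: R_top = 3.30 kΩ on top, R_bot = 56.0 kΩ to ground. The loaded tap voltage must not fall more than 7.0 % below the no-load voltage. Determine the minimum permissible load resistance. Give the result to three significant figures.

R_L(min) ≈ 41.4 kΩ

Output resistance R_th = R_top‖R_bot = (3.30 × 56.0)/59.30 = 3.116 kΩ.
The fractional drop is R_th/(R_th + R_L); requiring this ≤ 0.0700 gives R_L ≥ R_th(1/0.0700 − 1) = 3.116 × 13.29 = 41.4 kΩ.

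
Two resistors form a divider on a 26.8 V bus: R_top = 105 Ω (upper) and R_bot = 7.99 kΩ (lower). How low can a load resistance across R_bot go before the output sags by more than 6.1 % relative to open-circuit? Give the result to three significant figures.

Output resistance R_th = R_top‖R_bot = (105 × 7990)/8095 = 103.6 Ω.
The fractional drop is R_th/(R_th + R_L); requiring this ≤ 0.0610 gives R_L ≥ R_th(1/0.0610 − 1) = 103.6 × 15.39 = 1.60 kΩ.

R_L(min) ≈ 1.60 kΩ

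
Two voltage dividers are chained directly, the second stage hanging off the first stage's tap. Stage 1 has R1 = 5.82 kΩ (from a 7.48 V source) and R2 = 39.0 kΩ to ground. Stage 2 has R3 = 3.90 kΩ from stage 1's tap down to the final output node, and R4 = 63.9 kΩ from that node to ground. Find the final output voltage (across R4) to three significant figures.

V_out ≈ 5.71 V

Stage 2 presents R3+R4 = 67.80 kΩ as a load on stage 1's tap.
Stage 1's lower leg becomes R2‖(R3+R4) = 24.76 kΩ, so V_mid = 7.48 × 24.76/30.58 = 6.056 V.
Stage 2 is itself unloaded: V_out = V_mid × R4/(R3+R4) = 6.056 × 63.9/67.80 = 5.71 V.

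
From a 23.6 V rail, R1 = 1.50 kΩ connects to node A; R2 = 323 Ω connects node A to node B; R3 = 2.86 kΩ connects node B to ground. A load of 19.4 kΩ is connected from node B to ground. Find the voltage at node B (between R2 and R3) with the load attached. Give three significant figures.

V ≈ 13.6 V

At node B, R3 is in parallel with the load: R3‖R_L = 2493 Ω.
Below node A the resistance is R2 + (R3‖R_L) = 2816 Ω, so V_A = 23.6 × 2816/4316 = 15.40 V.
Then V_B = V_A × (R3‖R_L)/(R2 + R3‖R_L) = 15.40 × 2493/2816 = 13.6 V.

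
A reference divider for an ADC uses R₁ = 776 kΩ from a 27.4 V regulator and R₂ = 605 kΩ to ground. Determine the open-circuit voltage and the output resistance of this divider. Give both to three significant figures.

V_th is the open-circuit tap voltage: 27.4 × 605/(776 + 605) = 12.0 V.
With the supply zeroed, R₁ and R₂ appear in parallel from the tap: R_th = R₁‖R₂ = (776 × 605)/1381 = 340 kΩ.

V_th = 12.0 V, R_th = 340 kΩ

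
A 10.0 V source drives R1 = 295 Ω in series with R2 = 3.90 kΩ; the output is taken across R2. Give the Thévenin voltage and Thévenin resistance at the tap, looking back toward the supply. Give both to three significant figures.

V_th is the open-circuit tap voltage: 10.0 × 3900/(295 + 3900) = 9.30 V.
With the supply zeroed, R1 and R2 appear in parallel from the tap: R_th = R1‖R2 = (295 × 3900)/4195 = 274 Ω.

V_th = 9.30 V, R_th = 274 Ω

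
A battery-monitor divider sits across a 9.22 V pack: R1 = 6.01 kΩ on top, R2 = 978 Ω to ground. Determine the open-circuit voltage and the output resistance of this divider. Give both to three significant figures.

V_th is the open-circuit tap voltage: 9.22 × 978/(6010 + 978) = 1.29 V.
With the supply zeroed, R1 and R2 appear in parallel from the tap: R_th = R1‖R2 = (6010 × 978)/6988 = 841 Ω.

V_th = 1.29 V, R_th = 841 Ω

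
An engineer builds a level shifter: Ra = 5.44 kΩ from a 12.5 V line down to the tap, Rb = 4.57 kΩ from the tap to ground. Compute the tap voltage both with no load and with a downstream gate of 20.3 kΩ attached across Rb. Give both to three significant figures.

Open-circuit: V = 12.5 × 4.57/(5.44 + 4.57) = 5.71 V.
With the load, Rb becomes Rb‖R_L = 3.730 kΩ, so V = 12.5 × 3.730/9.170 = 5.08 V.

Unloaded: 5.71 V; loaded: 5.08 V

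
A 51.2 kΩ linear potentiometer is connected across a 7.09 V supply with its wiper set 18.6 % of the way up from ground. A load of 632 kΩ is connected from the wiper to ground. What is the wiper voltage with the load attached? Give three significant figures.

The wiper splits the pot into (1−α)R = 41.68 kΩ above and αR = 9.523 kΩ below.
Lower section ‖ load = 9.382 kΩ.
V_wiper = 7.09 × 9.382/(41.68 + 9.382) = 1.30 V.

V ≈ 1.30 V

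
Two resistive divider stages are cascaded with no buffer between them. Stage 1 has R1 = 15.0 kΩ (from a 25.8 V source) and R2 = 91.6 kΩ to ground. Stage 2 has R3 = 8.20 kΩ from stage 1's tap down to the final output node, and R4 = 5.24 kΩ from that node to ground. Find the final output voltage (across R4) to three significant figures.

Stage 2 presents R3+R4 = 13.44 kΩ as a load on stage 1's tap.
Stage 1's lower leg becomes R2‖(R3+R4) = 11.72 kΩ, so V_mid = 25.8 × 11.72/26.72 = 11.32 V.
Stage 2 is itself unloaded: V_out = V_mid × R4/(R3+R4) = 11.32 × 5.24/13.44 = 4.41 V.

V_out ≈ 4.41 V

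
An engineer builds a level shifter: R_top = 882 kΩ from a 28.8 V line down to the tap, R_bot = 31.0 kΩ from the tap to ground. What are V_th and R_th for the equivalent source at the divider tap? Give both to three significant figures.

V_th is the open-circuit tap voltage: 28.8 × 31.0/(882 + 31.0) = 0.978 V.
With the supply zeroed, R_top and R_bot appear in parallel from the tap: R_th = R_top‖R_bot = (882 × 31.0)/913.0 = 29.9 kΩ.

V_th = 0.978 V, R_th = 29.9 kΩ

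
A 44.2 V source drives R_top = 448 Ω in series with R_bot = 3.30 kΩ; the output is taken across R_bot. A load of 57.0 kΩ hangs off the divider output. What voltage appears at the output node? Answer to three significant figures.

V_out ≈ 38.6 V

The load sits in parallel with R_bot: R_bot‖R_L = (3300 × 57000) / (3300 + 57000) = 3119 Ω.
V_out = 44.2 × 3119 / (448 + 3119) = 44.2 × 3119/3567 = 38.6 V.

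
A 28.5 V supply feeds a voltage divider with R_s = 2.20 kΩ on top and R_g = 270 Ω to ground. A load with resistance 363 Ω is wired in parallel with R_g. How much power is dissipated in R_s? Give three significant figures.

Total resistance from the source is R_s + (R_g‖R_L) = 2355 Ω, so I = 28.5/2355 Ω = 12.10 mA.
P = I²·R_s = (12.10 mA)² × 2.20 kΩ = 322 mW.

P ≈ 322 mW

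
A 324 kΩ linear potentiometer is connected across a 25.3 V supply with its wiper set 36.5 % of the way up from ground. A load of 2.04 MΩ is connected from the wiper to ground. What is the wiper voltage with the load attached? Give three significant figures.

The wiper splits the pot into (1−α)R = 205.7 kΩ above and αR = 118.3 kΩ below.
Lower section ‖ load = 111.8 kΩ.
V_wiper = 25.3 × 111.8/(205.7 + 111.8) = 8.91 V.

V ≈ 8.91 V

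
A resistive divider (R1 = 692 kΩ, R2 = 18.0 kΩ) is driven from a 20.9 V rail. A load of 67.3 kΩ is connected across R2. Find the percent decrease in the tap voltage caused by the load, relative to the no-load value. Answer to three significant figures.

20.7 %

The divider's output (Thévenin) resistance is R1‖R2 = 17.54 kΩ.
Fractional drop under load = R_th/(R_th + R_L) = 17.54 / (17.54 + 67.3) = 0.2068.
So the output falls by 20.7 %.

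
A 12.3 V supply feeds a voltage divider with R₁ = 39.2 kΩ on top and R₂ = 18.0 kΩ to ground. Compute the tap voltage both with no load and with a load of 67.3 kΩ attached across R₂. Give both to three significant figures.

Unloaded: 3.87 V; loaded: 3.27 V

Open-circuit: V = 12.3 × 18.0/(39.2 + 18.0) = 3.87 V.
With the load, R₂ becomes R₂‖R_L = 14.20 kΩ, so V = 12.3 × 14.20/53.40 = 3.27 V.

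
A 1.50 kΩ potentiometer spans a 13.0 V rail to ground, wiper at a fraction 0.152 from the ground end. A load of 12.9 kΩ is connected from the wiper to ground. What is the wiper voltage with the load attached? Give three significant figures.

V ≈ 1.95 V

The wiper splits the pot into (1−α)R = 1272 Ω above and αR = 228.0 Ω below.
Lower section ‖ load = 224.0 Ω.
V_wiper = 13.0 × 224.0/(1272 + 224.0) = 1.95 V.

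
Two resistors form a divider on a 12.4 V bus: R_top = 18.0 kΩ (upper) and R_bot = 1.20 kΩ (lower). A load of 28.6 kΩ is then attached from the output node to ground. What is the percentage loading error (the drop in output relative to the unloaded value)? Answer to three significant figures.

The divider's output (Thévenin) resistance is R_top‖R_bot = 1.125 kΩ.
Fractional drop under load = R_th/(R_th + R_L) = 1.125 / (1.125 + 28.6) = 0.03785.
So the output falls by 3.78 %.

3.78 %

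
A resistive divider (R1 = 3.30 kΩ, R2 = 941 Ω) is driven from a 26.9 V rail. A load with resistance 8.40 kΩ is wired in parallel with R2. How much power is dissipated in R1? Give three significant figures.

P ≈ 139 mW

Total resistance from the source is R1 + (R2‖R_L) = 4146 Ω, so I = 26.9/4146 Ω = 6.488 mA.
P = I²·R1 = (6.488 mA)² × 3.30 kΩ = 139 mW.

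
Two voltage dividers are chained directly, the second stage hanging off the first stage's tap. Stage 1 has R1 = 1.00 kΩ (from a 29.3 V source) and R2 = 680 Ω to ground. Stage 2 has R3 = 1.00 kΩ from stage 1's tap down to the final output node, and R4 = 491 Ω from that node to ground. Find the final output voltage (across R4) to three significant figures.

Stage 2 presents R3+R4 = 1491 Ω as a load on stage 1's tap.
Stage 1's lower leg becomes R2‖(R3+R4) = 467.0 Ω, so V_mid = 29.3 × 467.0/1467 = 9.327 V.
Stage 2 is itself unloaded: V_out = V_mid × R4/(R3+R4) = 9.327 × 491/1491 = 3.07 V.

V_out ≈ 3.07 V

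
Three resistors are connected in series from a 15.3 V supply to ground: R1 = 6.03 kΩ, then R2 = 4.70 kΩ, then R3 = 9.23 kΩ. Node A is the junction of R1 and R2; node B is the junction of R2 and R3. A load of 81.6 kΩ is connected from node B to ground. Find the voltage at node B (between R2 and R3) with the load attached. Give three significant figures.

At node B, R3 is in parallel with the load: R3‖R_L = 8.292 kΩ.
Below node A the resistance is R2 + (R3‖R_L) = 12.99 kΩ, so V_A = 15.3 × 12.99/19.02 = 10.45 V.
Then V_B = V_A × (R3‖R_L)/(R2 + R3‖R_L) = 10.45 × 8.292/12.99 = 6.67 V.

V ≈ 6.67 V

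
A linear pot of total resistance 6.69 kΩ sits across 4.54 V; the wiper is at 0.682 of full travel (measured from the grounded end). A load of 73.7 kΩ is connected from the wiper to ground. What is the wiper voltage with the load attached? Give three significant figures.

V ≈ 3.04 V

The wiper splits the pot into (1−α)R = 2.127 kΩ above and αR = 4.563 kΩ below.
Lower section ‖ load = 4.297 kΩ.
V_wiper = 4.54 × 4.297/(2.127 + 4.297) = 3.04 V.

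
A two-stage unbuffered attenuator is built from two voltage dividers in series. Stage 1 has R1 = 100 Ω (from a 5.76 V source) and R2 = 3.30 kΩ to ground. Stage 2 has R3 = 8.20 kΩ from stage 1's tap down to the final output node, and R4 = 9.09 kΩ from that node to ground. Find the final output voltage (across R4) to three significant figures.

Stage 2 presents R3+R4 = 17290 Ω as a load on stage 1's tap.
Stage 1's lower leg becomes R2‖(R3+R4) = 2771 Ω, so V_mid = 5.76 × 2771/2871 = 5.559 V.
Stage 2 is itself unloaded: V_out = V_mid × R4/(R3+R4) = 5.559 × 9090/17290 = 2.92 V.

V_out ≈ 2.92 V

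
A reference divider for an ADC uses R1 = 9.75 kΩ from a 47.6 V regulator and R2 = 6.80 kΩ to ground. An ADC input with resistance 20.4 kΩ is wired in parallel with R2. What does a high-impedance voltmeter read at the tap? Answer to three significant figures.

The load sits in parallel with R2: R2‖R_L = (6.80 × 20.4) / (6.80 + 20.4) = 5.100 kΩ.
V_out = 47.6 × 5.100 / (9.75 + 5.100) = 47.6 × 5.100/14.85 = 16.3 V.

V_out ≈ 16.3 V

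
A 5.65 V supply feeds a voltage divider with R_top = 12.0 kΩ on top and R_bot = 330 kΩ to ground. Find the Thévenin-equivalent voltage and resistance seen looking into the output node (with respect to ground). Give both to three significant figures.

V_th is the open-circuit tap voltage: 5.65 × 330/(12.0 + 330) = 5.45 V.
With the supply zeroed, R_top and R_bot appear in parallel from the tap: R_th = R_top‖R_bot = (12.0 × 330)/342.0 = 11.6 kΩ.

V_th = 5.45 V, R_th = 11.6 kΩ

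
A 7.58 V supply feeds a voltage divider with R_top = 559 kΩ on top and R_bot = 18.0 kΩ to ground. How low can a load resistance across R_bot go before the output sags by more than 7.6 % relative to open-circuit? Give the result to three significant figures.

R_L(min) ≈ 212 kΩ

Output resistance R_th = R_top‖R_bot = (559 × 18.0)/577.0 = 17.44 kΩ.
The fractional drop is R_th/(R_th + R_L); requiring this ≤ 0.0760 gives R_L ≥ R_th(1/0.0760 − 1) = 17.44 × 12.16 = 212 kΩ.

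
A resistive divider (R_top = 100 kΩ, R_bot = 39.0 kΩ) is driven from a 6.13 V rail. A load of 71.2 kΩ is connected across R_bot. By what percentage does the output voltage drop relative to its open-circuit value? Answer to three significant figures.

The divider's output (Thévenin) resistance is R_top‖R_bot = 28.06 kΩ.
Fractional drop under load = R_th/(R_th + R_L) = 28.06 / (28.06 + 71.2) = 0.2827.
So the output falls by 28.3 %.

28.3 %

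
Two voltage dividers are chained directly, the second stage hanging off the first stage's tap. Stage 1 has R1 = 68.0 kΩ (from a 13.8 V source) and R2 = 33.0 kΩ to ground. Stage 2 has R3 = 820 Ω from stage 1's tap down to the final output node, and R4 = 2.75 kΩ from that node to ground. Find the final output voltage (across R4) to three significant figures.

Stage 2 presents R3+R4 = 3570 Ω as a load on stage 1's tap.
Stage 1's lower leg becomes R2‖(R3+R4) = 3221 Ω, so V_mid = 13.8 × 3221/71220 = 0.6242 V.
Stage 2 is itself unloaded: V_out = V_mid × R4/(R3+R4) = 0.6242 × 2750/3570 = 0.481 V.

V_out ≈ 0.481 V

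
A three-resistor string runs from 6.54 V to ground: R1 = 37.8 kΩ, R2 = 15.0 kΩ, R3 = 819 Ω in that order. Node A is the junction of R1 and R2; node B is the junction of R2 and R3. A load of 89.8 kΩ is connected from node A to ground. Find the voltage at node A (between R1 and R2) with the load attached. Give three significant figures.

Below node A the series string R2+R3 = 15820 Ω sits in parallel with the 89800 Ω load: 13450 Ω.
V_A = 6.54 × 13450/(37800 + 13450) = 1.72 V.

V ≈ 1.72 V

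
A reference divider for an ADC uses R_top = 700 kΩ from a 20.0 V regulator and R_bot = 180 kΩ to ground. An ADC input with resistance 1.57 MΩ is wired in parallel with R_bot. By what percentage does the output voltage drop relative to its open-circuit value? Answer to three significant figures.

8.36 %

The divider's output (Thévenin) resistance is R_top‖R_bot = 143.2 kΩ.
Fractional drop under load = R_th/(R_th + R_L) = 143.2 / (143.2 + 1570) = 0.08358.
So the output falls by 8.36 %.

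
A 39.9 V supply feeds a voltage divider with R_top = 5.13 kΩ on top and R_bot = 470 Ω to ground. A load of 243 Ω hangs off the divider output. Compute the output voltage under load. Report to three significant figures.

V_out ≈ 1.21 V

The load sits in parallel with R_bot: R_bot‖R_L = (470 × 243) / (470 + 243) = 160.2 Ω.
V_out = 39.9 × 160.2 / (5130 + 160.2) = 39.9 × 160.2/5290 = 1.21 V.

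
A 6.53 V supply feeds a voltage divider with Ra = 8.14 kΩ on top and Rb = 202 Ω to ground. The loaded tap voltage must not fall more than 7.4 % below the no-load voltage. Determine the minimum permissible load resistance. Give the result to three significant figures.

R_L(min) ≈ 2.47 kΩ

Output resistance R_th = Ra‖Rb = (8140 × 202)/8342 = 197.1 Ω.
The fractional drop is R_th/(R_th + R_L); requiring this ≤ 0.0740 gives R_L ≥ R_th(1/0.0740 − 1) = 197.1 × 12.51 = 2.47 kΩ.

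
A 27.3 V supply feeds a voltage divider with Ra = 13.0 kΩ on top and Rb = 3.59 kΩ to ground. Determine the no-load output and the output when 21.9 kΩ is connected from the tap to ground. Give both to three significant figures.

Unloaded: 5.91 V; loaded: 5.24 V

Open-circuit: V = 27.3 × 3.59/(13.0 + 3.59) = 5.91 V.
With the load, Rb becomes Rb‖R_L = 3.084 kΩ, so V = 27.3 × 3.084/16.08 = 5.24 V.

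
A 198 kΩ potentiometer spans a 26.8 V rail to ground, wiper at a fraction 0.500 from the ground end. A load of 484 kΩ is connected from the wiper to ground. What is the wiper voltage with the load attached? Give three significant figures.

The wiper splits the pot into (1−α)R = 99.00 kΩ above and αR = 99.00 kΩ below.
Lower section ‖ load = 82.19 kΩ.
V_wiper = 26.8 × 82.19/(99.00 + 82.19) = 12.2 V.

V ≈ 12.2 V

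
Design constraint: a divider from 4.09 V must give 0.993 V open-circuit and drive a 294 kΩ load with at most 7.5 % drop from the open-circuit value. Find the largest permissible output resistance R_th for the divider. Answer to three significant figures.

R_th ≤ 23.8 kΩ

Loading drop = R_th/(R_th + R_L) ≤ 0.0750, so R_th ≤ R_L · ε/(1−ε) = 294 kΩ × 0.0750/0.9250 = 23.8 kΩ.
(Any R1, R2 with R2/(R1+R2) = 0.243 and R1‖R2 ≤ 23.8 kΩ will meet the spec.)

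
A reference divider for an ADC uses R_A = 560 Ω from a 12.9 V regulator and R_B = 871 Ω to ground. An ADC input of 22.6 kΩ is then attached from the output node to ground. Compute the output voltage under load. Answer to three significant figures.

V_out ≈ 7.74 V

The load sits in parallel with R_B: R_B‖R_L = (871 × 22600) / (871 + 22600) = 838.7 Ω.
V_out = 12.9 × 838.7 / (560 + 838.7) = 12.9 × 838.7/1399 = 7.74 V.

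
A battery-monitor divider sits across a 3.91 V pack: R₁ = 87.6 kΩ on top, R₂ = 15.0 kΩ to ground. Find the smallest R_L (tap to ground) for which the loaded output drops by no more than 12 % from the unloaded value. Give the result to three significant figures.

Output resistance R_th = R₁‖R₂ = (87.6 × 15.0)/102.6 = 12.81 kΩ.
The fractional drop is R_th/(R_th + R_L); requiring this ≤ 0.120 gives R_L ≥ R_th(1/0.120 − 1) = 12.81 × 7.333 = 93.9 kΩ.

R_L(min) ≈ 93.9 kΩ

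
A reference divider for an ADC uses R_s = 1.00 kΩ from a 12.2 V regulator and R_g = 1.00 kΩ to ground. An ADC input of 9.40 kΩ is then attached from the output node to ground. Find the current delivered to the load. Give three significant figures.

R_g‖R_L = 0.9038 kΩ; V_out = 12.2 × 0.9038/1.904 = 5.792 V.
I_L = V_out / R_L = 5.792 / 9.40 kΩ = 0.616 mA.

I_L ≈ 0.616 mA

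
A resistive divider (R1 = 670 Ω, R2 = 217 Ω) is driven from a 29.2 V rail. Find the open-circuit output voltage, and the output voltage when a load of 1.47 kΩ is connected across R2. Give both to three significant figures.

Open-circuit: V = 29.2 × 217/(670 + 217) = 7.14 V.
With the load, R2 becomes R2‖R_L = 189.1 Ω, so V = 29.2 × 189.1/859.1 = 6.43 V.

Unloaded: 7.14 V; loaded: 6.43 V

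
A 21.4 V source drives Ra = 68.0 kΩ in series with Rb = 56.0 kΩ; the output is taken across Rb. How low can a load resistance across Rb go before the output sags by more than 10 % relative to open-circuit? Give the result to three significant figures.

R_L(min) ≈ 276 kΩ

Output resistance R_th = Ra‖Rb = (68.0 × 56.0)/124.0 = 30.71 kΩ.
The fractional drop is R_th/(R_th + R_L); requiring this ≤ 0.100 gives R_L ≥ R_th(1/0.100 − 1) = 30.71 × 9.000 = 276 kΩ.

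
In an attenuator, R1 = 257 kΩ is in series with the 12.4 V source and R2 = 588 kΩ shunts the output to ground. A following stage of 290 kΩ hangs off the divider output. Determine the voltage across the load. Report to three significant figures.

V_out ≈ 5.34 V

The load sits in parallel with R2: R2‖R_L = (588 × 290) / (588 + 290) = 194.2 kΩ.
V_out = 12.4 × 194.2 / (257 + 194.2) = 12.4 × 194.2/451.2 = 5.34 V.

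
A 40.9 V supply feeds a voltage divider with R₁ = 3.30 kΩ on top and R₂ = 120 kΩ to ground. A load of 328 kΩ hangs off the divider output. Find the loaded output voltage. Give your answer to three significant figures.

V_out ≈ 39.4 V

The load sits in parallel with R₂: R₂‖R_L = (120 × 328) / (120 + 328) = 87.86 kΩ.
V_out = 40.9 × 87.86 / (3.30 + 87.86) = 40.9 × 87.86/91.16 = 39.4 V.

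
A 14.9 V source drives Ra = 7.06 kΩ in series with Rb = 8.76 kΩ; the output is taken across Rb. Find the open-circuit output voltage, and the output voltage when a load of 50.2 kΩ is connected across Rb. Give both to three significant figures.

Open-circuit: V = 14.9 × 8.76/(7.06 + 8.76) = 8.25 V.
With the load, Rb becomes Rb‖R_L = 7.458 kΩ, so V = 14.9 × 7.458/14.52 = 7.65 V.

Unloaded: 8.25 V; loaded: 7.65 V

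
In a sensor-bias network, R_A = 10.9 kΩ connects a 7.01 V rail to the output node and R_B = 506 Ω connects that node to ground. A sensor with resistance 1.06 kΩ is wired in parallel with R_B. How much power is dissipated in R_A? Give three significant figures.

P ≈ 4.24 mW

Total resistance from the source is R_A + (R_B‖R_L) = 11240 Ω, so I = 7.01/11240 Ω = 0.6235 mA.
P = I²·R_A = (0.6235 mA)² × 10.9 kΩ = 4.24 mW.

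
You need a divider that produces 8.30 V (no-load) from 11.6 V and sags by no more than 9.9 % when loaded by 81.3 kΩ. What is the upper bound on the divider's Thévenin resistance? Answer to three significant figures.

R_th ≤ 8.93 kΩ

Loading drop = R_th/(R_th + R_L) ≤ 0.0990, so R_th ≤ R_L · ε/(1−ε) = 81.3 kΩ × 0.0990/0.9010 = 8.93 kΩ.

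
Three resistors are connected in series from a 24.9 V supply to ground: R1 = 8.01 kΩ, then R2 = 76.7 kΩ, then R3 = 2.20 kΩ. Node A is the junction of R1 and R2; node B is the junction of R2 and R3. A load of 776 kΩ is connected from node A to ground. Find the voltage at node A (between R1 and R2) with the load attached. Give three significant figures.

V ≈ 22.4 V

Below node A the series string R2+R3 = 78.90 kΩ sits in parallel with the 776 kΩ load: 71.62 kΩ.
V_A = 24.9 × 71.62/(8.01 + 71.62) = 22.4 V.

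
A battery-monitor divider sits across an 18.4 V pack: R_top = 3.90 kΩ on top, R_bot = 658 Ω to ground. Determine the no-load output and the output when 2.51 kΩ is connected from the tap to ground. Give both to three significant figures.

Unloaded: 2.66 V; loaded: 2.17 V

Open-circuit: V = 18.4 × 658/(3900 + 658) = 2.66 V.
With the load, R_bot becomes R_bot‖R_L = 521.3 Ω, so V = 18.4 × 521.3/4421 = 2.17 V.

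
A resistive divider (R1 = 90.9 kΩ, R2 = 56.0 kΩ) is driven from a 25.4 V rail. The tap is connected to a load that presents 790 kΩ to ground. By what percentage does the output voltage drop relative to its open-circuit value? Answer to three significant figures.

4.20 %

The divider's output (Thévenin) resistance is R1‖R2 = 34.65 kΩ.
Fractional drop under load = R_th/(R_th + R_L) = 34.65 / (34.65 + 790) = 0.04202.
So the output falls by 4.20 %.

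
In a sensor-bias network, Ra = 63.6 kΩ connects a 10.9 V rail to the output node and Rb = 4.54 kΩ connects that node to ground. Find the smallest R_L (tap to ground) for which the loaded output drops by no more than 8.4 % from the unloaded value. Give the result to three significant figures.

R_L(min) ≈ 46.2 kΩ

Output resistance R_th = Ra‖Rb = (63.6 × 4.54)/68.14 = 4.238 kΩ.
The fractional drop is R_th/(R_th + R_L); requiring this ≤ 0.0840 gives R_L ≥ R_th(1/0.0840 − 1) = 4.238 × 10.90 = 46.2 kΩ.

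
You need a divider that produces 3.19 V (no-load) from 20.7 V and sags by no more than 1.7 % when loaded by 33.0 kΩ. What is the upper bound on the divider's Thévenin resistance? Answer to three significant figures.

R_th ≤ 571 Ω

Loading drop = R_th/(R_th + R_L) ≤ 0.0170, so R_th ≤ R_L · ε/(1−ε) = 33.0 kΩ × 0.0170/0.9830 = 571 Ω.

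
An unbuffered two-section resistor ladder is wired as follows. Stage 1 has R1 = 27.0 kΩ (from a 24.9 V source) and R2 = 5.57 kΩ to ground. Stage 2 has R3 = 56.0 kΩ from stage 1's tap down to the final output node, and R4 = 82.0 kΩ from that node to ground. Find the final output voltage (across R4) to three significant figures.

V_out ≈ 2.45 V

Stage 2 presents R3+R4 = 138.0 kΩ as a load on stage 1's tap.
Stage 1's lower leg becomes R2‖(R3+R4) = 5.354 kΩ, so V_mid = 24.9 × 5.354/32.35 = 4.120 V.
Stage 2 is itself unloaded: V_out = V_mid × R4/(R3+R4) = 4.120 × 82.0/138.0 = 2.45 V.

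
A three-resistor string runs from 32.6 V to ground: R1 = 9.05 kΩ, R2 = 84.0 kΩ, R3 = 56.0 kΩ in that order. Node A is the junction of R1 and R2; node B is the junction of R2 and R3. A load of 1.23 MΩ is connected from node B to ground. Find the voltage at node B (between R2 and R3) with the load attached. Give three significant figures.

At node B, R3 is in parallel with the load: R3‖R_L = 53.56 kΩ.
Below node A the resistance is R2 + (R3‖R_L) = 137.6 kΩ, so V_A = 32.6 × 137.6/146.6 = 30.59 V.
Then V_B = V_A × (R3‖R_L)/(R2 + R3‖R_L) = 30.59 × 53.56/137.6 = 11.9 V.

V ≈ 11.9 V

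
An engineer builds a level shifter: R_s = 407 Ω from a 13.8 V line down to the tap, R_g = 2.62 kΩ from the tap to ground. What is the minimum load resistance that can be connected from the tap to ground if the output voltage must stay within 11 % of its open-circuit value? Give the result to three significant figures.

Output resistance R_th = R_s‖R_g = (407 × 2620)/3027 = 352.3 Ω.
The fractional drop is R_th/(R_th + R_L); requiring this ≤ 0.110 gives R_L ≥ R_th(1/0.110 − 1) = 352.3 × 8.091 = 2.85 kΩ.

R_L(min) ≈ 2.85 kΩ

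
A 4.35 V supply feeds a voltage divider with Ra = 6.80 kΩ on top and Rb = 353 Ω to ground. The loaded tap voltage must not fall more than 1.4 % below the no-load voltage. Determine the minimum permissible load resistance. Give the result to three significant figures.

Output resistance R_th = Ra‖Rb = (6800 × 353)/7153 = 335.6 Ω.
The fractional drop is R_th/(R_th + R_L); requiring this ≤ 0.0140 gives R_L ≥ R_th(1/0.0140 − 1) = 335.6 × 70.43 = 23.6 kΩ.

R_L(min) ≈ 23.6 kΩ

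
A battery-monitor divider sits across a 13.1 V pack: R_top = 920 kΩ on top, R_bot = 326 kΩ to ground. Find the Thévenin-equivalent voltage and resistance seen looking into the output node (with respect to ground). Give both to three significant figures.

V_th = 3.43 V, R_th = 241 kΩ

V_th is the open-circuit tap voltage: 13.1 × 326/(920 + 326) = 3.43 V.
With the supply zeroed, R_top and R_bot appear in parallel from the tap: R_th = R_top‖R_bot = (920 × 326)/1246 = 241 kΩ.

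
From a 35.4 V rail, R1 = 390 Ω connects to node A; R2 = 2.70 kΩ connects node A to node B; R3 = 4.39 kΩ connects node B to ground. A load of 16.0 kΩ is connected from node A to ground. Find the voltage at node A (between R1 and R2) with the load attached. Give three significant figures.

V ≈ 32.8 V

Below node A the series string R2+R3 = 7090 Ω sits in parallel with the 16000 Ω load: 4913 Ω.
V_A = 35.4 × 4913/(390 + 4913) = 32.8 V.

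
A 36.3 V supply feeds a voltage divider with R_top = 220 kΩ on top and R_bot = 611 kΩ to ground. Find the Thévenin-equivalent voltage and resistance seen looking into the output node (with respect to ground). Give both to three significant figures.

V_th is the open-circuit tap voltage: 36.3 × 611/(220 + 611) = 26.7 V.
With the supply zeroed, R_top and R_bot appear in parallel from the tap: R_th = R_top‖R_bot = (220 × 611)/831.0 = 162 kΩ.

V_th = 26.7 V, R_th = 162 kΩ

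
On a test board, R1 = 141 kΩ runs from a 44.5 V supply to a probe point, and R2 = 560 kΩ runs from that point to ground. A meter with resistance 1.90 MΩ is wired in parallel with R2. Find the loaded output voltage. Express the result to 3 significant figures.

V_out ≈ 33.6 V

The load sits in parallel with R2: R2‖R_L = (560 × 1900) / (560 + 1900) = 432.5 kΩ.
V_out = 44.5 × 432.5 / (141 + 432.5) = 44.5 × 432.5/573.5 = 33.6 V.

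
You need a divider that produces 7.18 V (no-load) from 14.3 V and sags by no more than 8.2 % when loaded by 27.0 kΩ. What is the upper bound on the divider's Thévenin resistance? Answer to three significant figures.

Loading drop = R_th/(R_th + R_L) ≤ 0.0820, so R_th ≤ R_L · ε/(1−ε) = 27.0 kΩ × 0.0820/0.9180 = 2.41 kΩ.

R_th ≤ 2.41 kΩ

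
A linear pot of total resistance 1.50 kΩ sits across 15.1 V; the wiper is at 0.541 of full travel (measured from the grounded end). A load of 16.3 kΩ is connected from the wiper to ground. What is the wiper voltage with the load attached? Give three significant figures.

The wiper splits the pot into (1−α)R = 688.5 Ω above and αR = 811.5 Ω below.
Lower section ‖ load = 773.0 Ω.
V_wiper = 15.1 × 773.0/(688.5 + 773.0) = 7.99 V.

V ≈ 7.99 V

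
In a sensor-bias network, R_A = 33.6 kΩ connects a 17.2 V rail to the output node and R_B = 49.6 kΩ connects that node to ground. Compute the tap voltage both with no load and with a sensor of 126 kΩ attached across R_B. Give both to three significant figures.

Open-circuit: V = 17.2 × 49.6/(33.6 + 49.6) = 10.3 V.
With the load, R_B becomes R_B‖R_L = 35.59 kΩ, so V = 17.2 × 35.59/69.19 = 8.85 V.

Unloaded: 10.3 V; loaded: 8.85 V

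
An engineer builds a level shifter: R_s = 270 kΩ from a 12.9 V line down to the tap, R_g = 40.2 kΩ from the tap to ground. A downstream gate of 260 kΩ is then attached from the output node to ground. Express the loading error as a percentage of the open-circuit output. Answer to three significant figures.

11.9 %

Unloaded V = 12.9 × 40.2/310.2 = 1.6718 V.
Loaded: R_g‖R_L = 34.82 kΩ, giving V = 12.9 × 34.82/304.8 = 1.4735 V.
Drop = (1.6718 − 1.4735) / 1.6718 = 11.9 %.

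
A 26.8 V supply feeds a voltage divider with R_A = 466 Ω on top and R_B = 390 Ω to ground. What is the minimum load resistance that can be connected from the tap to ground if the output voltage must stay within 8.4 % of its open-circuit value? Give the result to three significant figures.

Output resistance R_th = R_A‖R_B = (466 × 390)/856.0 = 212.3 Ω.
The fractional drop is R_th/(R_th + R_L); requiring this ≤ 0.0840 gives R_L ≥ R_th(1/0.0840 − 1) = 212.3 × 10.90 = 2.32 kΩ.

R_L(min) ≈ 2.32 kΩ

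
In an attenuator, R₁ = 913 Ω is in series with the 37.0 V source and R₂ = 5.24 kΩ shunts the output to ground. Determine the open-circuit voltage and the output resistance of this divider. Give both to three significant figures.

V_th is the open-circuit tap voltage: 37.0 × 5240/(913 + 5240) = 31.5 V.
With the supply zeroed, R₁ and R₂ appear in parallel from the tap: R_th = R₁‖R₂ = (913 × 5240)/6153 = 778 Ω.

V_th = 31.5 V, R_th = 778 Ω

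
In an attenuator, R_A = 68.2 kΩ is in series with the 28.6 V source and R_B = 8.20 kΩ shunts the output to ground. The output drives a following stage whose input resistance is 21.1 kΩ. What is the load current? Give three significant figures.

I_L ≈ 0.108 mA

R_B‖R_L = 5.905 kΩ; V_out = 28.6 × 5.905/74.11 = 2.279 V.
I_L = V_out / R_L = 2.279 / 21.1 kΩ = 0.108 mA.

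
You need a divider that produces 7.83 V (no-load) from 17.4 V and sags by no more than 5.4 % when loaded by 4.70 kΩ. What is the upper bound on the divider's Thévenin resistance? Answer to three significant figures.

Loading drop = R_th/(R_th + R_L) ≤ 0.0540, so R_th ≤ R_L · ε/(1−ε) = 4.70 kΩ × 0.0540/0.9460 = 268 Ω.

R_th ≤ 268 Ω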